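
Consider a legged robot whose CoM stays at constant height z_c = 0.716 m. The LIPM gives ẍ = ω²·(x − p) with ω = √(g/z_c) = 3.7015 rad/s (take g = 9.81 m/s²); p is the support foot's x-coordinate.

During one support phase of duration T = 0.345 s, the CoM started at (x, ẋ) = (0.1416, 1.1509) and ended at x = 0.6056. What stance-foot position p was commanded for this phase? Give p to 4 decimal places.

p = 0.1954

ωT = 3.7015·0.345 = 1.277017; cosh(ωT) = 1.932398, sinh(ωT) = 1.653530
x(T) = p + (x₀−p)·cosh(ωT) + (ẋ₀/ω)·sinh(ωT) ⇒ p·(1 − cosh) = x(T) − x₀·cosh − (ẋ₀/ω)·sinh
numerator   = 0.6056 − (0.1416)·1.932398 − (1.1509/3.7015)·1.653530 = -0.182157
denominator = 1 − 1.932398 = -0.932398
p = -0.182157 / -0.932398 = 0.1954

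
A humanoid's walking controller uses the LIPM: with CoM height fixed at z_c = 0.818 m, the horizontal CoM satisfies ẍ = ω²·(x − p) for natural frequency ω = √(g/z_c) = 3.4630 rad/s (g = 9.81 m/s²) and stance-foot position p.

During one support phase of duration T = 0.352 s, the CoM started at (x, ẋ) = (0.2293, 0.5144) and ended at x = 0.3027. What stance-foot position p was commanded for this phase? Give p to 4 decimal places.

p = 0.4151

ωT = 3.4630·0.352 = 1.218976; cosh(ωT) = 1.839627, sinh(ωT) = 1.544094
x(T) = p + (x₀−p)·cosh(ωT) + (ẋ₀/ω)·sinh(ωT) ⇒ p·(1 − cosh) = x(T) − x₀·cosh − (ẋ₀/ω)·sinh
numerator   = 0.3027 − (0.2293)·1.839627 − (0.5144/3.4630)·1.544094 = -0.348489
denominator = 1 − 1.839627 = -0.839627
p = -0.348489 / -0.839627 = 0.4151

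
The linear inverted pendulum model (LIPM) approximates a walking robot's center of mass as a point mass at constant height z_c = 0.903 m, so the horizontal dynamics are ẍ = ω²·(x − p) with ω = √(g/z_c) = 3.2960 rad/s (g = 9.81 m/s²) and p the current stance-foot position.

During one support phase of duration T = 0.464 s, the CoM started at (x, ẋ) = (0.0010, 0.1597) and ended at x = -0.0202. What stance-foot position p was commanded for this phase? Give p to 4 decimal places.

ωT = 3.2960·0.464 = 1.529344; cosh(ωT) = 2.415913, sinh(ωT) = 2.199235
x(T) = p + (x₀−p)·cosh(ωT) + (ẋ₀/ω)·sinh(ωT) ⇒ p·(1 − cosh) = x(T) − x₀·cosh − (ẋ₀/ω)·sinh
numerator   = -0.0202 − (0.0010)·2.415913 − (0.1597/3.2960)·2.199235 = -0.129175
denominator = 1 − 2.415913 = -1.415913
p = -0.129175 / -1.415913 = 0.0912

p = 0.0912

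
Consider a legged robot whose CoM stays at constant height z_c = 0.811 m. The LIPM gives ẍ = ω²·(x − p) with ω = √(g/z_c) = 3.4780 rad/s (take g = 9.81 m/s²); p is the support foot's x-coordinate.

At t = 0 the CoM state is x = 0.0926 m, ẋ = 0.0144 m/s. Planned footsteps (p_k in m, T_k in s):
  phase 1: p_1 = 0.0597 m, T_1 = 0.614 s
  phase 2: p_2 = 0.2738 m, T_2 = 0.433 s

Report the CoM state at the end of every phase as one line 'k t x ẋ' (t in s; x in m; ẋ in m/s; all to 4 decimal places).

1 0.6140 0.2181 0.5391
2 1.0470 0.4743 0.8599

phase 1: p=0.0597, T=0.614, ωT=2.135492, cosh=4.289697, sinh=4.171511; start (x,ẋ)=(0.092600, 0.014400) → end (x,ẋ)=(0.218102, 0.539102)
phase 2: p=0.2738, T=0.433, ωT=1.505974, cosh=2.365172, sinh=2.143371; start (x,ẋ)=(0.218102, 0.539102) → end (x,ẋ)=(0.474295, 0.859863)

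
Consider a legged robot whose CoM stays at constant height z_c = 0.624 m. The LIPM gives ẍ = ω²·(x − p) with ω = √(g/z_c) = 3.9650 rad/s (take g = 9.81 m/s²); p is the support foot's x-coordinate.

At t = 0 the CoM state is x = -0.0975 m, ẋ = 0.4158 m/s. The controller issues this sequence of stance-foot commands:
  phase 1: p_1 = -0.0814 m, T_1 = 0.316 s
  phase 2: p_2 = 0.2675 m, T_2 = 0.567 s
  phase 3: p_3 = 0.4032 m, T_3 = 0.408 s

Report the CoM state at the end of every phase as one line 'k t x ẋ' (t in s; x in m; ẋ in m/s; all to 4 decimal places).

phase 1: p=-0.0814, T=0.316, ωT=1.252940, cosh=1.893142, sinh=1.607478; start (x,ẋ)=(-0.097500, 0.415800) → end (x,ẋ)=(0.056693, 0.684553)
phase 2: p=0.2675, T=0.567, ωT=2.248155, cosh=4.787920, sinh=4.682327; start (x,ẋ)=(0.056693, 0.684553) → end (x,ẋ)=(0.066570, -0.636143)
phase 3: p=0.4032, T=0.408, ωT=1.617720, cosh=2.619966, sinh=2.421616; start (x,ẋ)=(0.066570, -0.636143) → end (x,ẋ)=(-0.867283, -4.898897)

1 0.3160 0.0567 0.6846
2 0.8830 0.0666 -0.6361
3 1.2910 -0.8673 -4.8989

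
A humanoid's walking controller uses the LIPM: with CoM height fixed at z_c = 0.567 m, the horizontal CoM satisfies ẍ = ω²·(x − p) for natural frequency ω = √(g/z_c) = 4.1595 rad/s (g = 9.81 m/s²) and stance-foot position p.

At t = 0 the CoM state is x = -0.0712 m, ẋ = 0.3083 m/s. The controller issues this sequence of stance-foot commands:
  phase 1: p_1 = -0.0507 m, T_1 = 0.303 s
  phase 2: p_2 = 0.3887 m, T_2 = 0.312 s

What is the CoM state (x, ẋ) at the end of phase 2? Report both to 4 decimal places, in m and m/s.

x = -0.1332, ẋ = -1.6410

phase 1: p=-0.0507, T=0.303, ωT=1.260329, cosh=1.905070, sinh=1.621509; start (x,ẋ)=(-0.071200, 0.308300) → end (x,ẋ)=(0.030432, 0.449067)
phase 2: p=0.3887, T=0.312, ωT=1.297764, cosh=1.967122, sinh=1.693980; start (x,ẋ)=(0.030432, 0.449067) → end (x,ẋ)=(-0.133172, -1.641028)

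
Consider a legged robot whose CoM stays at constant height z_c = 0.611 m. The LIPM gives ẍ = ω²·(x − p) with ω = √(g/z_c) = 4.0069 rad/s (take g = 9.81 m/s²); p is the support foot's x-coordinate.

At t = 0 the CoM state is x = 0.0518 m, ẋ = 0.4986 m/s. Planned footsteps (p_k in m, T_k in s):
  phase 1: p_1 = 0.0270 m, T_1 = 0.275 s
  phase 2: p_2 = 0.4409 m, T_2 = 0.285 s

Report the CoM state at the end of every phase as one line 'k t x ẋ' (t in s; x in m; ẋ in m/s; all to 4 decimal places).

phase 1: p=0.0270, T=0.275, ωT=1.101897, cosh=1.671056, sinh=1.338816; start (x,ẋ)=(0.051800, 0.498600) → end (x,ẋ)=(0.235038, 0.966228)
phase 2: p=0.4409, T=0.285, ωT=1.141966, cosh=1.726057, sinh=1.406866; start (x,ẋ)=(0.235038, 0.966228) → end (x,ẋ)=(0.424824, 0.507286)

1 0.2750 0.2350 0.9662
2 0.5600 0.4248 0.5073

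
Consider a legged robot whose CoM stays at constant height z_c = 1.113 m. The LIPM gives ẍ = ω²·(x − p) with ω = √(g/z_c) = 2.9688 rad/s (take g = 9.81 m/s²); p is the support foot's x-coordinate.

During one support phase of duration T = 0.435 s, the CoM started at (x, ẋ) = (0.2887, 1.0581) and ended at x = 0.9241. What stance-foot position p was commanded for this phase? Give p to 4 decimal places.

ωT = 2.9688·0.435 = 1.291428; cosh(ωT) = 1.956428, sinh(ωT) = 1.681550
x(T) = p + (x₀−p)·cosh(ωT) + (ẋ₀/ω)·sinh(ωT) ⇒ p·(1 − cosh) = x(T) − x₀·cosh − (ẋ₀/ω)·sinh
numerator   = 0.9241 − (0.2887)·1.956428 − (1.0581/2.9688)·1.681550 = -0.240036
denominator = 1 − 1.956428 = -0.956428
p = -0.240036 / -0.956428 = 0.2510

p = 0.2510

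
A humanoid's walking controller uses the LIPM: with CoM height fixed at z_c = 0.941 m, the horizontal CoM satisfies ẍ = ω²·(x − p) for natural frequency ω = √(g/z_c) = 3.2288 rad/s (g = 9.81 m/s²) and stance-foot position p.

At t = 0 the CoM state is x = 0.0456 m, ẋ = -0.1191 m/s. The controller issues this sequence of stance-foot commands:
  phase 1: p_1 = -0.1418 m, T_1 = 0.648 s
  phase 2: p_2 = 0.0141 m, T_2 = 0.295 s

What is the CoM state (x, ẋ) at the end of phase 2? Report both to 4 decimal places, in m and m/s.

phase 1: p=-0.1418, T=0.648, ωT=2.092262, cosh=4.113317, sinh=3.989910; start (x,ẋ)=(0.045600, -0.119100) → end (x,ẋ)=(0.481861, 1.924307)
phase 2: p=0.0141, T=0.295, ωT=0.952496, cosh=1.488974, sinh=1.103197; start (x,ẋ)=(0.481861, 1.924307) → end (x,ẋ)=(1.368070, 4.531409)

x = 1.3681, ẋ = 4.5314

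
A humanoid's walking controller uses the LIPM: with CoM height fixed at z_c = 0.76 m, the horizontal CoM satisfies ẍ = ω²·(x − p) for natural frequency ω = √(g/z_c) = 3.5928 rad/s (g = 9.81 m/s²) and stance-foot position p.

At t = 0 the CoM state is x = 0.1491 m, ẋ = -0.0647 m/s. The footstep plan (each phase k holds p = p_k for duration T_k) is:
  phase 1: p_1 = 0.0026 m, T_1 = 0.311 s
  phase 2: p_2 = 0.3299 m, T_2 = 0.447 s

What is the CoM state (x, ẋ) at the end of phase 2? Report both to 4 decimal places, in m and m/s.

phase 1: p=0.0026, T=0.311, ωT=1.117361, cosh=1.691959, sinh=1.364817; start (x,ẋ)=(0.149100, -0.064700) → end (x,ẋ)=(0.225894, 0.608895)
phase 2: p=0.3299, T=0.447, ωT=1.605982, cosh=2.591720, sinh=2.391028; start (x,ẋ)=(0.225894, 0.608895) → end (x,ẋ)=(0.465569, 0.684624)

x = 0.4656, ẋ = 0.6846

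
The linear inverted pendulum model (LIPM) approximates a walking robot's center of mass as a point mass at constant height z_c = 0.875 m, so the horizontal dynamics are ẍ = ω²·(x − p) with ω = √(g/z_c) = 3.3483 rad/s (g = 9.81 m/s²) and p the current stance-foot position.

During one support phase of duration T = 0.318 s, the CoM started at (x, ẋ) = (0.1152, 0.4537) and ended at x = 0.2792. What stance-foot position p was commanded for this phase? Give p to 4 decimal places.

p = 0.1299

ωT = 3.3483·0.318 = 1.064759; cosh(ωT) = 1.622476, sinh(ωT) = 1.277665
x(T) = p + (x₀−p)·cosh(ωT) + (ẋ₀/ω)·sinh(ωT) ⇒ p·(1 − cosh) = x(T) − x₀·cosh − (ẋ₀/ω)·sinh
numerator   = 0.2792 − (0.1152)·1.622476 − (0.4537/3.3483)·1.277665 = -0.080835
denominator = 1 − 1.622476 = -0.622476
p = -0.080835 / -0.622476 = 0.1299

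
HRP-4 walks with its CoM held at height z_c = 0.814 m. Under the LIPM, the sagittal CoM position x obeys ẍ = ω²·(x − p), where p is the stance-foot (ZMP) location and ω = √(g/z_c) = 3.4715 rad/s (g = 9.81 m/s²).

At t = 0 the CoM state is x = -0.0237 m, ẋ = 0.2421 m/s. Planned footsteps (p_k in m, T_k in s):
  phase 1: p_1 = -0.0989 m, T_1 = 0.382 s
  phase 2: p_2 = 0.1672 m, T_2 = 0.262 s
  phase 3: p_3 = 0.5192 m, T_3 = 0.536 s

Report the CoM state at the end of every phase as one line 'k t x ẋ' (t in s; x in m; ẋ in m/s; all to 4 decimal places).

phase 1: p=-0.0989, T=0.382, ωT=1.326113, cosh=2.015941, sinh=1.750434; start (x,ẋ)=(-0.023700, 0.242100) → end (x,ẋ)=(0.174773, 0.945022)
phase 2: p=0.1672, T=0.262, ωT=0.909533, cosh=1.442937, sinh=1.040225; start (x,ẋ)=(0.174773, 0.945022) → end (x,ẋ)=(0.461300, 1.390954)
phase 3: p=0.5192, T=0.536, ωT=1.860724, cosh=3.291975, sinh=3.136415; start (x,ẋ)=(0.461300, 1.390954) → end (x,ẋ)=(1.585288, 3.948570)

1 0.3820 0.1748 0.9450
2 0.6440 0.4613 1.3910
3 1.1800 1.5853 3.9486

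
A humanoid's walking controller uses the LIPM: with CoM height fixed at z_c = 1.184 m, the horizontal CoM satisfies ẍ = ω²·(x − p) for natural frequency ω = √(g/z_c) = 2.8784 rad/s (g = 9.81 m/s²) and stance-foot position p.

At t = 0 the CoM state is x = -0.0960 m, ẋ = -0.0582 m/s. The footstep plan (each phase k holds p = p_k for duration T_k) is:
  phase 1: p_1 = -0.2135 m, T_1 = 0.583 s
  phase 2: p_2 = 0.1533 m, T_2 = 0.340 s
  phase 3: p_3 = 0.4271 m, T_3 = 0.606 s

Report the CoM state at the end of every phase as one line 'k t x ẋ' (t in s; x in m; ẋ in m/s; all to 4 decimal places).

1 0.5830 0.0598 0.7128
2 0.9230 0.2943 0.7749
3 1.5290 0.7823 1.2247

phase 1: p=-0.2135, T=0.583, ωT=1.678107, cosh=2.771068, sinh=2.584341; start (x,ẋ)=(-0.096000, -0.058200) → end (x,ẋ)=(0.059846, 0.712779)
phase 2: p=0.1533, T=0.340, ωT=0.978656, cosh=1.518347, sinh=1.142531; start (x,ẋ)=(0.059846, 0.712779) → end (x,ẋ)=(0.294330, 0.774908)
phase 3: p=0.4271, T=0.606, ωT=1.744310, cosh=2.948360, sinh=2.773594; start (x,ẋ)=(0.294330, 0.774908) → end (x,ẋ)=(0.782339, 1.224738)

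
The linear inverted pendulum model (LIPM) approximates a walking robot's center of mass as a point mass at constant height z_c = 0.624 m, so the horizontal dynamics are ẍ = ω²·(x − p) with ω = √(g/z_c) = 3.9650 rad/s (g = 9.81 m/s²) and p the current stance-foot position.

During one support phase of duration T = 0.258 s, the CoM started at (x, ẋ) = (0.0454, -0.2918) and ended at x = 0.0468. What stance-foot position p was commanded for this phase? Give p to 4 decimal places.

ωT = 3.9650·0.258 = 1.022970; cosh(ωT) = 1.570484, sinh(ωT) = 1.210959
x(T) = p + (x₀−p)·cosh(ωT) + (ẋ₀/ω)·sinh(ωT) ⇒ p·(1 − cosh) = x(T) − x₀·cosh − (ẋ₀/ω)·sinh
numerator   = 0.0468 − (0.0454)·1.570484 − (-0.2918/3.9650)·1.210959 = 0.064619
denominator = 1 − 1.570484 = -0.570484
p = 0.064619 / -0.570484 = -0.1133

p = -0.1133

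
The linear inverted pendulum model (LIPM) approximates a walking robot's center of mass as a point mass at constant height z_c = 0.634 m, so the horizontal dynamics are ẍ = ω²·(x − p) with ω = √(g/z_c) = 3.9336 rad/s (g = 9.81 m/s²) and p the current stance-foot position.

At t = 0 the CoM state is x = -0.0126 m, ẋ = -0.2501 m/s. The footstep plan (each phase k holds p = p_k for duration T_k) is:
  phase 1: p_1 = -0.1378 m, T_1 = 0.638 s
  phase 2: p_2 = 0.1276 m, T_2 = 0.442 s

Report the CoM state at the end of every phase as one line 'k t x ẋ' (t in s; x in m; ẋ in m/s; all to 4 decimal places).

phase 1: p=-0.1378, T=0.638, ωT=2.509637, cosh=6.190880, sinh=6.109582; start (x,ẋ)=(-0.012600, -0.250100) → end (x,ẋ)=(0.248848, 1.460549)
phase 2: p=0.1276, T=0.442, ωT=1.738651, cosh=2.932711, sinh=2.756953; start (x,ẋ)=(0.248848, 1.460549) → end (x,ẋ)=(1.506845, 5.598275)

1 0.6380 0.2488 1.4605
2 1.0800 1.5068 5.5983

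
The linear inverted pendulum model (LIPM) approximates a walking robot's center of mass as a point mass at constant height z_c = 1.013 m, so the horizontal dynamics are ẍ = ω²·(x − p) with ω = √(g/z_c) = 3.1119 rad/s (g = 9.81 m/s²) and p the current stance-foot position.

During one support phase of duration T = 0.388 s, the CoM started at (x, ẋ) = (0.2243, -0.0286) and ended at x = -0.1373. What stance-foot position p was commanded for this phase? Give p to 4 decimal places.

p = 0.6472

ωT = 3.1119·0.388 = 1.207417; cosh(ωT) = 1.821901, sinh(ωT) = 1.522933
x(T) = p + (x₀−p)·cosh(ωT) + (ẋ₀/ω)·sinh(ωT) ⇒ p·(1 − cosh) = x(T) − x₀·cosh − (ẋ₀/ω)·sinh
numerator   = -0.1373 − (0.2243)·1.821901 − (-0.0286/3.1119)·1.522933 = -0.531956
denominator = 1 − 1.821901 = -0.821901
p = -0.531956 / -0.821901 = 0.6472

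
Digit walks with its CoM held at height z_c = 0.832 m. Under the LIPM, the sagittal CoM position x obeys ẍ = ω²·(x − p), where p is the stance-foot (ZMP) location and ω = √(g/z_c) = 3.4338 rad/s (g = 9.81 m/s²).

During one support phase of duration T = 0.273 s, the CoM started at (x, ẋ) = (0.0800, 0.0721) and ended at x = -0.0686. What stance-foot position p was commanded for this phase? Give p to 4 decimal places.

p = 0.4425

ωT = 3.4338·0.273 = 0.937427; cosh(ωT) = 1.472519, sinh(ωT) = 1.080885
x(T) = p + (x₀−p)·cosh(ωT) + (ẋ₀/ω)·sinh(ωT) ⇒ p·(1 − cosh) = x(T) − x₀·cosh − (ẋ₀/ω)·sinh
numerator   = -0.0686 − (0.0800)·1.472519 − (0.0721/3.4338)·1.080885 = -0.209097
denominator = 1 − 1.472519 = -0.472519
p = -0.209097 / -0.472519 = 0.4425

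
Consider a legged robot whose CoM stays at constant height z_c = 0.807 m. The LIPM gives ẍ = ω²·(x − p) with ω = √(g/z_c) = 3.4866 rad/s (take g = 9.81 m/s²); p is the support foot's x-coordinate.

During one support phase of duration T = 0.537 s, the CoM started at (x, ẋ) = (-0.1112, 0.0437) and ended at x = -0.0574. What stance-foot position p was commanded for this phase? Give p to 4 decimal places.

ωT = 3.4866·0.537 = 1.872304; cosh(ωT) = 3.328516, sinh(ωT) = 3.174748
x(T) = p + (x₀−p)·cosh(ωT) + (ẋ₀/ω)·sinh(ωT) ⇒ p·(1 − cosh) = x(T) − x₀·cosh − (ẋ₀/ω)·sinh
numerator   = -0.0574 − (-0.1112)·3.328516 − (0.0437/3.4866)·3.174748 = 0.272940
denominator = 1 − 3.328516 = -2.328516
p = 0.272940 / -2.328516 = -0.1172

p = -0.1172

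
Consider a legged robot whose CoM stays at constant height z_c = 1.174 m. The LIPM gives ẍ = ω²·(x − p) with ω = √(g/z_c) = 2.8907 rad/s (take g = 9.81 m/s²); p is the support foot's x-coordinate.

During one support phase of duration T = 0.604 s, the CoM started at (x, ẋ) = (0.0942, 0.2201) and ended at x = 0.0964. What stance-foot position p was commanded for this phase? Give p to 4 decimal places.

p = 0.2014

ωT = 2.8907·0.604 = 1.745983; cosh(ωT) = 2.953003, sinh(ωT) = 2.778529
x(T) = p + (x₀−p)·cosh(ωT) + (ẋ₀/ω)·sinh(ωT) ⇒ p·(1 − cosh) = x(T) − x₀·cosh − (ẋ₀/ω)·sinh
numerator   = 0.0964 − (0.0942)·2.953003 − (0.2201/2.8907)·2.778529 = -0.393332
denominator = 1 − 2.953003 = -1.953003
p = -0.393332 / -1.953003 = 0.2014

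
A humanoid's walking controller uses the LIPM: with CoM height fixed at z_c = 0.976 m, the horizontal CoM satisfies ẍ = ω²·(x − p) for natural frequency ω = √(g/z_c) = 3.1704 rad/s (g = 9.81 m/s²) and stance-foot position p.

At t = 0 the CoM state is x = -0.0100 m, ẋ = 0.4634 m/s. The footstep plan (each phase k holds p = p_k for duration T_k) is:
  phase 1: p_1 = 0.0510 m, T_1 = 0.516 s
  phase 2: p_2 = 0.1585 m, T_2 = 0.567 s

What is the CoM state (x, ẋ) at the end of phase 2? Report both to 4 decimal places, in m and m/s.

phase 1: p=0.0510, T=0.516, ωT=1.635926, cosh=2.664492, sinh=2.469720; start (x,ẋ)=(-0.010000, 0.463400) → end (x,ẋ)=(0.249451, 0.757096)
phase 2: p=0.1585, T=0.567, ωT=1.797617, cosh=3.100470, sinh=2.934777; start (x,ẋ)=(0.249451, 0.757096) → end (x,ẋ)=(1.141321, 3.193602)

x = 1.1413, ẋ = 3.1936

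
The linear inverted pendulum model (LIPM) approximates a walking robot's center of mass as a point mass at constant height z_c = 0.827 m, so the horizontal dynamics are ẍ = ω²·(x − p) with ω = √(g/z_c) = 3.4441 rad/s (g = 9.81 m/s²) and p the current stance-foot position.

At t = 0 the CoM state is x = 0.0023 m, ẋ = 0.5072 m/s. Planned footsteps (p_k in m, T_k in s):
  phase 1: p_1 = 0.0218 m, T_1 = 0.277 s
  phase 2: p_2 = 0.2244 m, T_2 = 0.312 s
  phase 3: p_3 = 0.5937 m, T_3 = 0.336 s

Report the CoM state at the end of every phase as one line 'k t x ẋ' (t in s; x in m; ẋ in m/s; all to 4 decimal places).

1 0.2770 0.1555 0.6818
2 0.5890 0.3679 0.8080
3 0.9250 0.5353 0.2974

phase 1: p=0.0218, T=0.277, ωT=0.954016, cosh=1.490653, sinh=1.105461; start (x,ẋ)=(0.002300, 0.507200) → end (x,ẋ)=(0.155530, 0.681816)
phase 2: p=0.2244, T=0.312, ωT=1.074559, cosh=1.635075, sinh=1.293627; start (x,ẋ)=(0.155530, 0.681816) → end (x,ẋ)=(0.367886, 0.807977)
phase 3: p=0.5937, T=0.336, ωT=1.157218, cosh=1.747715, sinh=1.433355; start (x,ẋ)=(0.367886, 0.807977) → end (x,ẋ)=(0.535303, 0.297357)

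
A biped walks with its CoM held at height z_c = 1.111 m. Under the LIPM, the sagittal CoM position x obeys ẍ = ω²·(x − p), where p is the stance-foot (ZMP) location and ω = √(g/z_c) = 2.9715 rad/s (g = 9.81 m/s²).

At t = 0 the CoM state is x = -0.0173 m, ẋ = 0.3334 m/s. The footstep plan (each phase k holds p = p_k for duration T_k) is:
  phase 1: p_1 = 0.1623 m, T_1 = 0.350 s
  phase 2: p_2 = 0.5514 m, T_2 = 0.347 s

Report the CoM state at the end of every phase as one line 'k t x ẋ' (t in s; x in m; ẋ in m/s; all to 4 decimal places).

1 0.3500 0.0154 -0.1301
2 0.6970 -0.3493 -2.1548

phase 1: p=0.1623, T=0.350, ωT=1.040025, cosh=1.591367, sinh=1.237921; start (x,ẋ)=(-0.017300, 0.333400) → end (x,ẋ)=(0.015384, -0.130094)
phase 2: p=0.5514, T=0.347, ωT=1.031110, cosh=1.580394, sinh=1.223784; start (x,ẋ)=(0.015384, -0.130094) → end (x,ẋ)=(-0.349294, -2.154806)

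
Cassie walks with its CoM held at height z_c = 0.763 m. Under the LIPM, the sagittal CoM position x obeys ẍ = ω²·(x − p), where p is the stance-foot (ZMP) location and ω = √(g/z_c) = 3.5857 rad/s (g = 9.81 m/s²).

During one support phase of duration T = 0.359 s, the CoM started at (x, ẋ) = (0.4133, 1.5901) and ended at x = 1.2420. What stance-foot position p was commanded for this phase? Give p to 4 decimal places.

p = 0.3221

ωT = 3.5857·0.359 = 1.287266; cosh(ωT) = 1.949447, sinh(ωT) = 1.673422
x(T) = p + (x₀−p)·cosh(ωT) + (ẋ₀/ω)·sinh(ωT) ⇒ p·(1 − cosh) = x(T) − x₀·cosh − (ẋ₀/ω)·sinh
numerator   = 1.2420 − (0.4133)·1.949447 − (1.5901/3.5857)·1.673422 = -0.305795
denominator = 1 − 1.949447 = -0.949447
p = -0.305795 / -0.949447 = 0.3221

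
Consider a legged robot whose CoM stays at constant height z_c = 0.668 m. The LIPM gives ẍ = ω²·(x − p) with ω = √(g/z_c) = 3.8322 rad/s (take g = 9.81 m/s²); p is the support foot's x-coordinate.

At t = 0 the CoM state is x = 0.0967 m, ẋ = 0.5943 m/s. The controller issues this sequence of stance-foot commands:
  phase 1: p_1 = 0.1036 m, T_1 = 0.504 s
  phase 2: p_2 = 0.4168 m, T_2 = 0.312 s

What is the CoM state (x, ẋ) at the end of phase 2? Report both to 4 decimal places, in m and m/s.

x = 1.5380, ẋ = 4.6869

phase 1: p=0.1036, T=0.504, ωT=1.931429, cosh=3.522151, sinh=3.377210; start (x,ẋ)=(0.096700, 0.594300) → end (x,ẋ)=(0.603037, 2.003914)
phase 2: p=0.4168, T=0.312, ωT=1.195646, cosh=1.804101, sinh=1.501593; start (x,ẋ)=(0.603037, 2.003914) → end (x,ẋ)=(1.537995, 4.686946)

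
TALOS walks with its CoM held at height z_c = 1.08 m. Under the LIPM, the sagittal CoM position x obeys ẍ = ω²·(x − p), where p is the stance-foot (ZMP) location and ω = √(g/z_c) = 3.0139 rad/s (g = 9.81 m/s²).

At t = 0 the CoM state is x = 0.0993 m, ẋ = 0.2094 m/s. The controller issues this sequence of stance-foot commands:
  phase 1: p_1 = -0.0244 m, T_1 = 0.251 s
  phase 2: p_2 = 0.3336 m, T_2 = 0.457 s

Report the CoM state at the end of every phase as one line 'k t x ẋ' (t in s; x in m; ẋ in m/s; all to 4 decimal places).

phase 1: p=-0.0244, T=0.251, ωT=0.756489, cosh=1.300047, sinh=0.830735; start (x,ẋ)=(0.099300, 0.209400) → end (x,ẋ)=(0.194134, 0.581944)
phase 2: p=0.3336, T=0.457, ωT=1.377352, cosh=2.108318, sinh=1.856073; start (x,ẋ)=(0.194134, 0.581944) → end (x,ẋ)=(0.397943, 0.446746)

1 0.2510 0.1941 0.5819
2 0.7080 0.3979 0.4467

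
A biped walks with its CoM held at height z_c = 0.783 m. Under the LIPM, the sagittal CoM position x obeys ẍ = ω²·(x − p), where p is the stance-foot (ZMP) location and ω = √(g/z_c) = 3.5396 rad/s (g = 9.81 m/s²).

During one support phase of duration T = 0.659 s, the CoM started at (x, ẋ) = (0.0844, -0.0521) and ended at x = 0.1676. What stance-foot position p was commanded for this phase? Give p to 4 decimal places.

p = 0.0467

ωT = 3.5396·0.659 = 2.332596; cosh(ωT) = 5.200853, sinh(ωT) = 5.103809
x(T) = p + (x₀−p)·cosh(ωT) + (ẋ₀/ω)·sinh(ωT) ⇒ p·(1 − cosh) = x(T) − x₀·cosh − (ẋ₀/ω)·sinh
numerator   = 0.1676 − (0.0844)·5.200853 − (-0.0521/3.5396)·5.103809 = -0.196228
denominator = 1 − 5.200853 = -4.200853
p = -0.196228 / -4.200853 = 0.0467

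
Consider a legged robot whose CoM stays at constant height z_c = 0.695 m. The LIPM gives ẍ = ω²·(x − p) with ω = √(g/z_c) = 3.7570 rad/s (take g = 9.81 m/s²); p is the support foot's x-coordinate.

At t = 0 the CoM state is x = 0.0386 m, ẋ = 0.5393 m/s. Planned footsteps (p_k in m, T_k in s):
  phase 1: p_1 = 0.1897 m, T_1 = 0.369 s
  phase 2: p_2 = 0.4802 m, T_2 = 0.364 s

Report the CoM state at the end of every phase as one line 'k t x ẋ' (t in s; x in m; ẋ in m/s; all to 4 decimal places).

1 0.3690 0.1378 0.0816
2 0.7330 -0.1957 -2.1909

phase 1: p=0.1897, T=0.369, ωT=1.386333, cosh=2.125072, sinh=1.875082; start (x,ẋ)=(0.038600, 0.539300) → end (x,ẋ)=(0.137761, 0.081600)
phase 2: p=0.4802, T=0.364, ωT=1.367548, cosh=2.090222, sinh=1.835491; start (x,ẋ)=(0.137761, 0.081600) → end (x,ẋ)=(-0.195708, -2.190877)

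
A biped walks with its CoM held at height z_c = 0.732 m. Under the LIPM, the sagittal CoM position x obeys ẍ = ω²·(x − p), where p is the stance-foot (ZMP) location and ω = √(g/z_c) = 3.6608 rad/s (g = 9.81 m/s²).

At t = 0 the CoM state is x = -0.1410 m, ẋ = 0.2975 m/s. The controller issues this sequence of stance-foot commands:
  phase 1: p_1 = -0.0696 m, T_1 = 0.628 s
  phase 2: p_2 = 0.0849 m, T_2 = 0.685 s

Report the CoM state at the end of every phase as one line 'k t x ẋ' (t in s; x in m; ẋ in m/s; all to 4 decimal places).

1 0.6280 -0.0281 0.2080
2 1.3130 -0.2669 -1.2373

phase 1: p=-0.0696, T=0.628, ωT=2.298982, cosh=5.032199, sinh=4.931838; start (x,ẋ)=(-0.141000, 0.297500) → end (x,ẋ)=(-0.028106, 0.207990)
phase 2: p=0.0849, T=0.685, ωT=2.507648, cosh=6.178741, sinh=6.097282; start (x,ẋ)=(-0.028106, 0.207990) → end (x,ẋ)=(-0.266917, -1.237291)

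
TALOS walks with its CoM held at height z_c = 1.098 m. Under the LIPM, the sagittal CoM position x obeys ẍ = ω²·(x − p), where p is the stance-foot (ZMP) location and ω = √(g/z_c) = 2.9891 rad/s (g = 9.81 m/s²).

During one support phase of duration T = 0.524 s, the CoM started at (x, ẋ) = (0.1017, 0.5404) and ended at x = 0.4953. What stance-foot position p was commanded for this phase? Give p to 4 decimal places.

p = 0.1153

ωT = 2.9891·0.524 = 1.566288; cosh(ωT) = 2.498830, sinh(ωT) = 2.290011
x(T) = p + (x₀−p)·cosh(ωT) + (ẋ₀/ω)·sinh(ωT) ⇒ p·(1 − cosh) = x(T) − x₀·cosh − (ẋ₀/ω)·sinh
numerator   = 0.4953 − (0.1017)·2.498830 − (0.5404/2.9891)·2.290011 = -0.172843
denominator = 1 − 2.498830 = -1.498830
p = -0.172843 / -1.498830 = 0.1153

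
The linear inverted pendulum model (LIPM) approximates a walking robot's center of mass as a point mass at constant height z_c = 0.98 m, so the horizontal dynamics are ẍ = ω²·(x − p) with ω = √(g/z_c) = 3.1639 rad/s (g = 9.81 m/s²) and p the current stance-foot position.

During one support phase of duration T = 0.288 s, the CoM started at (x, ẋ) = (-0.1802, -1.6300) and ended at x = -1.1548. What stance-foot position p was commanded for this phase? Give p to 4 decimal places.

ωT = 3.1639·0.288 = 0.911203; cosh(ωT) = 1.444677, sinh(ωT) = 1.042637
x(T) = p + (x₀−p)·cosh(ωT) + (ẋ₀/ω)·sinh(ωT) ⇒ p·(1 − cosh) = x(T) − x₀·cosh − (ẋ₀/ω)·sinh
numerator   = -1.1548 − (-0.1802)·1.444677 − (-1.6300/3.1639)·1.042637 = -0.357316
denominator = 1 − 1.444677 = -0.444677
p = -0.357316 / -0.444677 = 0.8035

p = 0.8035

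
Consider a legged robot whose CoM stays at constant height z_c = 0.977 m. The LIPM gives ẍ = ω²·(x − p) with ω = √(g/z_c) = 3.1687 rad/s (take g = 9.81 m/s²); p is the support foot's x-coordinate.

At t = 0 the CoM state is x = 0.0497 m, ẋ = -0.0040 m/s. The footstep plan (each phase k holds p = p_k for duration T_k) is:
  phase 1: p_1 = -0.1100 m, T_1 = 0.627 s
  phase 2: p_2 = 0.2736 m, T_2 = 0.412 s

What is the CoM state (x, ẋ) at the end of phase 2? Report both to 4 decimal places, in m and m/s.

phase 1: p=-0.1100, T=0.627, ωT=1.986775, cosh=3.714558, sinh=3.577421; start (x,ẋ)=(0.049700, -0.004000) → end (x,ẋ)=(0.478699, 1.795465)
phase 2: p=0.2736, T=0.412, ωT=1.305504, cosh=1.980293, sinh=1.709257; start (x,ẋ)=(0.478699, 1.795465) → end (x,ẋ)=(1.648264, 4.666387)

x = 1.6483, ẋ = 4.6664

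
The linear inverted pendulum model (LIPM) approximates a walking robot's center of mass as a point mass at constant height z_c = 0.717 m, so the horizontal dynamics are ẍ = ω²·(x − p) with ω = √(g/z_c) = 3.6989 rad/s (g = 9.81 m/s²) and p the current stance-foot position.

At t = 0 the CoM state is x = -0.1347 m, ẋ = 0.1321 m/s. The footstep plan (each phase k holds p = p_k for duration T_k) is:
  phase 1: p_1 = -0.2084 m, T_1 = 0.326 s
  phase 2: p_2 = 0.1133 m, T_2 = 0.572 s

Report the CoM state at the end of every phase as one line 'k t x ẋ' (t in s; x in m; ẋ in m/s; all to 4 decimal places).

phase 1: p=-0.2084, T=0.326, ωT=1.205841, cosh=1.819504, sinh=1.520064; start (x,ẋ)=(-0.134700, 0.132100) → end (x,ẋ)=(-0.020016, 0.654739)
phase 2: p=0.1133, T=0.572, ωT=2.115771, cosh=4.208259, sinh=4.087719; start (x,ẋ)=(-0.020016, 0.654739) → end (x,ẋ)=(0.275836, 0.739566)

1 0.3260 -0.0200 0.6547
2 0.8980 0.2758 0.7396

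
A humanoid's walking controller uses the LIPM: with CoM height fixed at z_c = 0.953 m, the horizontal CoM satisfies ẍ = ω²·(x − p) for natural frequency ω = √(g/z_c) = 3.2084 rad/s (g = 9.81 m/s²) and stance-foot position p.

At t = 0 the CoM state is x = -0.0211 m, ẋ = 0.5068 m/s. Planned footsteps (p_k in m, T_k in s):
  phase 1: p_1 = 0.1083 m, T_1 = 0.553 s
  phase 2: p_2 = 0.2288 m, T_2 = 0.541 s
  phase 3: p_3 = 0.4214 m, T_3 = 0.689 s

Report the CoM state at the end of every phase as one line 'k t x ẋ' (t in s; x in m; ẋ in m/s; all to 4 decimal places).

phase 1: p=0.1083, T=0.553, ωT=1.774245, cosh=3.032720, sinh=2.863109; start (x,ẋ)=(-0.021100, 0.506800) → end (x,ẋ)=(0.168124, 0.348314)
phase 2: p=0.2288, T=0.541, ωT=1.735744, cosh=2.924709, sinh=2.748440; start (x,ẋ)=(0.168124, 0.348314) → end (x,ẋ)=(0.349719, 0.483669)
phase 3: p=0.4214, T=0.689, ωT=2.210588, cosh=4.615355, sinh=4.505719; start (x,ẋ)=(0.349719, 0.483669) → end (x,ẋ)=(0.769808, 1.196074)

1 0.5530 0.1681 0.3483
2 1.0940 0.3497 0.4837
3 1.7830 0.7698 1.1961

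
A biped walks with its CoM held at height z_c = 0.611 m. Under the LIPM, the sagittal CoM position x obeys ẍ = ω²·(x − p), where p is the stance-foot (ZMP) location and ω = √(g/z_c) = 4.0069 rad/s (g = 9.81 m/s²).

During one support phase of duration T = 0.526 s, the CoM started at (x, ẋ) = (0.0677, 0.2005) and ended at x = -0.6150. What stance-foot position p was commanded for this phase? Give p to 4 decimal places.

p = 0.3466

ωT = 4.0069·0.526 = 2.107629; cosh(ωT) = 4.175118, sinh(ωT) = 4.053593
x(T) = p + (x₀−p)·cosh(ωT) + (ẋ₀/ω)·sinh(ωT) ⇒ p·(1 − cosh) = x(T) − x₀·cosh − (ẋ₀/ω)·sinh
numerator   = -0.6150 − (0.0677)·4.175118 − (0.2005/4.0069)·4.053593 = -1.100492
denominator = 1 − 4.175118 = -3.175118
p = -1.100492 / -3.175118 = 0.3466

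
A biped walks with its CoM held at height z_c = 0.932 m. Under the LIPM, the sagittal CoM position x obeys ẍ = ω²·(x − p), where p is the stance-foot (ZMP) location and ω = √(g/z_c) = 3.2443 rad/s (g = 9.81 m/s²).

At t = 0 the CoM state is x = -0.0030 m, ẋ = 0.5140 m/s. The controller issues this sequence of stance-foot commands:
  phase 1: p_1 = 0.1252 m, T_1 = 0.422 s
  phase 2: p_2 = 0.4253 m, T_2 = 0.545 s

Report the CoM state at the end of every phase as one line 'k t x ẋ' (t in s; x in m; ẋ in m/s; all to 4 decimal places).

1 0.4220 0.1482 0.3111
2 0.9670 -0.1375 -1.6195

phase 1: p=0.1252, T=0.422, ωT=1.369095, cosh=2.093063, sinh=1.838726; start (x,ẋ)=(-0.003000, 0.514000) → end (x,ẋ)=(0.148182, 0.311073)
phase 2: p=0.4253, T=0.545, ωT=1.768144, cosh=3.015307, sinh=2.844657; start (x,ẋ)=(0.148182, 0.311073) → end (x,ẋ)=(-0.137542, -1.619522)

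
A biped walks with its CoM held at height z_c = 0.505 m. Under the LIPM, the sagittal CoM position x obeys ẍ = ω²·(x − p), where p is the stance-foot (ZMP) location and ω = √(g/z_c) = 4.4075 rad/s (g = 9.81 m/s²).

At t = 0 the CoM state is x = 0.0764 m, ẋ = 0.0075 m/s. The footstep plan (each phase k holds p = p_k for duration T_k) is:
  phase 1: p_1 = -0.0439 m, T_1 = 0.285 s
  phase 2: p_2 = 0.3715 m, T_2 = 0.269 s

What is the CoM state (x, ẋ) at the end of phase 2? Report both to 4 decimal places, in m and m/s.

phase 1: p=-0.0439, T=0.285, ωT=1.256137, cosh=1.898291, sinh=1.613540; start (x,ẋ)=(0.076400, 0.007500) → end (x,ẋ)=(0.187210, 0.869772)
phase 2: p=0.3715, T=0.269, ωT=1.185617, cosh=1.789132, sinh=1.483575; start (x,ẋ)=(0.187210, 0.869772) → end (x,ẋ)=(0.334548, 0.351092)

x = 0.3345, ẋ = 0.3511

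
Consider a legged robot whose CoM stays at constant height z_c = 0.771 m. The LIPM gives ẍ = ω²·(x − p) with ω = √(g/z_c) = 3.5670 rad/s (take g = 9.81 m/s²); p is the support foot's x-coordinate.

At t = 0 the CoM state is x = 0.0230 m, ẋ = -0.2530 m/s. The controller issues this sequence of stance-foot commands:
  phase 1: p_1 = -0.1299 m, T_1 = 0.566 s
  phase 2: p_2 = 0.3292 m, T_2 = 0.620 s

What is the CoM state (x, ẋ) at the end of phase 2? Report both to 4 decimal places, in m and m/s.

x = 1.0277, ẋ = 2.6593

phase 1: p=-0.1299, T=0.566, ωT=2.018922, cosh=3.831501, sinh=3.698702; start (x,ẋ)=(0.023000, -0.253000) → end (x,ẋ)=(0.193595, 1.047881)
phase 2: p=0.3292, T=0.620, ωT=2.211540, cosh=4.619649, sinh=4.510117; start (x,ẋ)=(0.193595, 1.047881) → end (x,ẋ)=(1.027695, 2.659288)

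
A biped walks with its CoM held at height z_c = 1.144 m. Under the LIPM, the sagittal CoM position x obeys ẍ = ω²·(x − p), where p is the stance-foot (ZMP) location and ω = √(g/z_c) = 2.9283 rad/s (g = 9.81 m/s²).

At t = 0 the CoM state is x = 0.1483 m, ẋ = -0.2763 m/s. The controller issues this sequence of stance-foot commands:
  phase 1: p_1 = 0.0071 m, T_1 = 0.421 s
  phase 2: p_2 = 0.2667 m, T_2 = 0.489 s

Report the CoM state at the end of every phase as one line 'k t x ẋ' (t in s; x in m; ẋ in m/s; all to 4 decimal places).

1 0.4210 0.1218 0.1348
2 0.9100 0.0369 -0.5394

phase 1: p=0.0071, T=0.421, ωT=1.232814, cosh=1.861171, sinh=1.569700; start (x,ẋ)=(0.148300, -0.276300) → end (x,ẋ)=(0.121788, 0.134792)
phase 2: p=0.2667, T=0.489, ωT=1.431939, cosh=2.212827, sinh=1.973981; start (x,ẋ)=(0.121788, 0.134792) → end (x,ẋ)=(0.036899, -0.539379)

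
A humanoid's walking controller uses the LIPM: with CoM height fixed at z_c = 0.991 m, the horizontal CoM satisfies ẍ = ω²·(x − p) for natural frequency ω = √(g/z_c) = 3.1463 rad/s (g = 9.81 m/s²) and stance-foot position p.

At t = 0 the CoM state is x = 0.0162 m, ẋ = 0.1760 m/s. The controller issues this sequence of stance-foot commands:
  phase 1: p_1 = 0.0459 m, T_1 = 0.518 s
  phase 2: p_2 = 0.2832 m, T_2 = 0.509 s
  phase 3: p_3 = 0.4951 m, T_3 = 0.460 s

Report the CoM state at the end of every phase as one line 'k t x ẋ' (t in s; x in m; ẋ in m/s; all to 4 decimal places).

phase 1: p=0.0459, T=0.518, ωT=1.629783, cosh=2.649371, sinh=2.453399; start (x,ẋ)=(0.016200, 0.176000) → end (x,ẋ)=(0.104454, 0.237031)
phase 2: p=0.2832, T=0.509, ωT=1.601467, cosh=2.580951, sinh=2.379351; start (x,ẋ)=(0.104454, 0.237031) → end (x,ẋ)=(0.001116, -0.726356)
phase 3: p=0.4951, T=0.460, ωT=1.447298, cosh=2.243408, sinh=2.008203; start (x,ẋ)=(0.001116, -0.726356) → end (x,ẋ)=(-1.076722, -4.750705)

1 0.5180 0.1045 0.2370
2 1.0270 0.0011 -0.7264
3 1.4870 -1.0767 -4.7507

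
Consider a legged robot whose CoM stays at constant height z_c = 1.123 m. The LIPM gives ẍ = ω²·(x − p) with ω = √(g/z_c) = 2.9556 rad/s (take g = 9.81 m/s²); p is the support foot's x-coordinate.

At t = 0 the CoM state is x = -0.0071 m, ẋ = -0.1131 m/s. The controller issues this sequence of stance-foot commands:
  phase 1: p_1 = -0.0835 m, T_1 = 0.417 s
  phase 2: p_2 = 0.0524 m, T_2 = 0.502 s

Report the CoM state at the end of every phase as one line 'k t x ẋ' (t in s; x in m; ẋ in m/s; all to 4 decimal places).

phase 1: p=-0.0835, T=0.417, ωT=1.232485, cosh=1.860655, sinh=1.569088; start (x,ẋ)=(-0.007100, -0.113100) → end (x,ẋ)=(-0.001389, 0.143872)
phase 2: p=0.0524, T=0.502, ωT=1.483711, cosh=2.318037, sinh=2.091242; start (x,ẋ)=(-0.001389, 0.143872) → end (x,ẋ)=(0.029512, 0.001037)

1 0.4170 -0.0014 0.1439
2 0.9190 0.0295 0.0010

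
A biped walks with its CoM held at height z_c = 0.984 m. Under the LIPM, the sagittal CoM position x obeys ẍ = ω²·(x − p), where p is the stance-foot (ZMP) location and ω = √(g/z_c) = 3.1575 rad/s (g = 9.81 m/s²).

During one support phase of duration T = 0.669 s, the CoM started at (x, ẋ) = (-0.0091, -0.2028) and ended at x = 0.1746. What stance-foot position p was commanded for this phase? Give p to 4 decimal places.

p = -0.1485

ωT = 3.1575·0.669 = 2.112368; cosh(ωT) = 4.194372, sinh(ωT) = 4.073420
x(T) = p + (x₀−p)·cosh(ωT) + (ẋ₀/ω)·sinh(ωT) ⇒ p·(1 − cosh) = x(T) − x₀·cosh − (ẋ₀/ω)·sinh
numerator   = 0.1746 − (-0.0091)·4.194372 − (-0.2028/3.1575)·4.073420 = 0.474397
denominator = 1 − 4.194372 = -3.194372
p = 0.474397 / -3.194372 = -0.1485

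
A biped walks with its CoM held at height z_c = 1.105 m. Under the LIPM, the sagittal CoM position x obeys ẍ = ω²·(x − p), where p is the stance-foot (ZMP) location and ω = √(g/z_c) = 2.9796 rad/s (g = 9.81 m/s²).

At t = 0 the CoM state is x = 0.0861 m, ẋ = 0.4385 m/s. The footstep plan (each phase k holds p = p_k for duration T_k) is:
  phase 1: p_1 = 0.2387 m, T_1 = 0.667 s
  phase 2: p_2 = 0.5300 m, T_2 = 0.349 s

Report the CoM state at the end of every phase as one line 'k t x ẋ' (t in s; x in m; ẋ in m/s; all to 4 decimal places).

1 0.6670 0.1983 0.0022
2 1.0160 0.0032 -1.2197

phase 1: p=0.2387, T=0.667, ωT=1.987393, cosh=3.716770, sinh=3.579718; start (x,ẋ)=(0.086100, 0.438500) → end (x,ẋ)=(0.198339, 0.002153)
phase 2: p=0.5300, T=0.349, ωT=1.039880, cosh=1.591188, sinh=1.237691; start (x,ẋ)=(0.198339, 0.002153) → end (x,ẋ)=(0.003159, -1.219683)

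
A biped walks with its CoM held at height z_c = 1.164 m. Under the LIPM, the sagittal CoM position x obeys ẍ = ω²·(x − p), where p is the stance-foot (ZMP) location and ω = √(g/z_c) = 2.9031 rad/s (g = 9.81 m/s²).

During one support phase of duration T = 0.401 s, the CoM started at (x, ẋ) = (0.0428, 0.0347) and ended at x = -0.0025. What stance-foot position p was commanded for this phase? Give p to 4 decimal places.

p = 0.1254

ωT = 2.9031·0.401 = 1.164143; cosh(ωT) = 1.757683, sinh(ωT) = 1.445493
x(T) = p + (x₀−p)·cosh(ωT) + (ẋ₀/ω)·sinh(ωT) ⇒ p·(1 − cosh) = x(T) − x₀·cosh − (ẋ₀/ω)·sinh
numerator   = -0.0025 − (0.0428)·1.757683 − (0.0347/2.9031)·1.445493 = -0.095006
denominator = 1 − 1.757683 = -0.757683
p = -0.095006 / -0.757683 = 0.1254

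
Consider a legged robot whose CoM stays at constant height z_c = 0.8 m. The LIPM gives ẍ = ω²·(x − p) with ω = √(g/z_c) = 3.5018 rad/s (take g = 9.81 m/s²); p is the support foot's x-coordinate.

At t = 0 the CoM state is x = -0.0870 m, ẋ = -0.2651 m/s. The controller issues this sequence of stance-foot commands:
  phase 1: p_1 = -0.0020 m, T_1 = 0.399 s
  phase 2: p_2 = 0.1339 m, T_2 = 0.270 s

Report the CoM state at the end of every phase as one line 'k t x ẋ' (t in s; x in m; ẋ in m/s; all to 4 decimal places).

phase 1: p=-0.0020, T=0.399, ωT=1.397218, cosh=2.145609, sinh=1.898325; start (x,ẋ)=(-0.087000, -0.265100) → end (x,ẋ)=(-0.328087, -1.133843)
phase 2: p=0.1339, T=0.270, ωT=0.945486, cosh=1.481277, sinh=1.092787; start (x,ẋ)=(-0.328087, -1.133843) → end (x,ẋ)=(-0.904264, -3.447433)

1 0.3990 -0.3281 -1.1338
2 0.6690 -0.9043 -3.4474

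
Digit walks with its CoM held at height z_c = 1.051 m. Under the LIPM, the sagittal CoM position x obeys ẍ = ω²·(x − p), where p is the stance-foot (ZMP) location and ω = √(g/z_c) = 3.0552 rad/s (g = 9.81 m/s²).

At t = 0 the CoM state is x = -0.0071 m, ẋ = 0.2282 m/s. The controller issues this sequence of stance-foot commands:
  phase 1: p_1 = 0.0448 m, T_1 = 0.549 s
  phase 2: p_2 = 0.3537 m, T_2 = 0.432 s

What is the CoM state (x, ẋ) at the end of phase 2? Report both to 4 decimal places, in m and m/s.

phase 1: p=0.0448, T=0.549, ωT=1.677305, cosh=2.768996, sinh=2.582119; start (x,ẋ)=(-0.007100, 0.228200) → end (x,ẋ)=(0.093954, 0.222451)
phase 2: p=0.3537, T=0.432, ωT=1.319846, cosh=2.005011, sinh=1.737835; start (x,ẋ)=(0.093954, 0.222451) → end (x,ẋ)=(-0.040561, -0.933089)

x = -0.0406, ẋ = -0.9331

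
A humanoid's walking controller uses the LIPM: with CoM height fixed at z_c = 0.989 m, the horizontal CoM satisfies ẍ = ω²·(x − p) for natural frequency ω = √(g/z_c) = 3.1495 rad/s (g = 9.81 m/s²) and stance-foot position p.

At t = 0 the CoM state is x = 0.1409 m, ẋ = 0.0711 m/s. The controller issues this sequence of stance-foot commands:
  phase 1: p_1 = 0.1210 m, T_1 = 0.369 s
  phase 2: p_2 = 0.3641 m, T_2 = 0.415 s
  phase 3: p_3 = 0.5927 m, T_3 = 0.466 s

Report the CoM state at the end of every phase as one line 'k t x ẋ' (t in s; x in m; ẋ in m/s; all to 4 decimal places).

phase 1: p=0.1210, T=0.369, ωT=1.162165, cosh=1.754828, sinh=1.442020; start (x,ẋ)=(0.140900, 0.071100) → end (x,ẋ)=(0.188475, 0.215147)
phase 2: p=0.3641, T=0.415, ωT=1.307043, cosh=1.982924, sinh=1.712305; start (x,ẋ)=(0.188475, 0.215147) → end (x,ẋ)=(0.132818, -0.520510)
phase 3: p=0.5927, T=0.466, ωT=1.467667, cosh=2.284781, sinh=2.054319; start (x,ẋ)=(0.132818, -0.520510) → end (x,ẋ)=(-0.797541, -4.164721)

1 0.3690 0.1885 0.2151
2 0.7840 0.1328 -0.5205
3 1.2500 -0.7975 -4.1647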